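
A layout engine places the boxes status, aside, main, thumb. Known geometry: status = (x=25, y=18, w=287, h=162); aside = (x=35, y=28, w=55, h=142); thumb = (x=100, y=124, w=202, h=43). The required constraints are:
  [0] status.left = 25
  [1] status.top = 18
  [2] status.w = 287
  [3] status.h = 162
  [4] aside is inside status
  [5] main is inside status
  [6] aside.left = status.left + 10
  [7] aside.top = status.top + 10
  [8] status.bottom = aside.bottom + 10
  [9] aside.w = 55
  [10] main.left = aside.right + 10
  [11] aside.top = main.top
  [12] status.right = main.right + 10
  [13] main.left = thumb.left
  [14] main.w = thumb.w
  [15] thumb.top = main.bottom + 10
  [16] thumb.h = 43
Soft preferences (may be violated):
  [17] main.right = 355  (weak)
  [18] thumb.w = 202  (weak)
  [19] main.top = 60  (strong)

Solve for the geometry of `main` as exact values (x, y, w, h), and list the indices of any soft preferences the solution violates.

main = (x=100, y=28, w=202, h=86)
violated soft preferences: 17, 19

1. main.x = 100  [main.left = aside.right + 10]
2. main.y = 28  [aside.top = main.top]
3. main.w = 202  [status.right = main.right + 10]
4. main.h = 86  [thumb.top = main.bottom + 10]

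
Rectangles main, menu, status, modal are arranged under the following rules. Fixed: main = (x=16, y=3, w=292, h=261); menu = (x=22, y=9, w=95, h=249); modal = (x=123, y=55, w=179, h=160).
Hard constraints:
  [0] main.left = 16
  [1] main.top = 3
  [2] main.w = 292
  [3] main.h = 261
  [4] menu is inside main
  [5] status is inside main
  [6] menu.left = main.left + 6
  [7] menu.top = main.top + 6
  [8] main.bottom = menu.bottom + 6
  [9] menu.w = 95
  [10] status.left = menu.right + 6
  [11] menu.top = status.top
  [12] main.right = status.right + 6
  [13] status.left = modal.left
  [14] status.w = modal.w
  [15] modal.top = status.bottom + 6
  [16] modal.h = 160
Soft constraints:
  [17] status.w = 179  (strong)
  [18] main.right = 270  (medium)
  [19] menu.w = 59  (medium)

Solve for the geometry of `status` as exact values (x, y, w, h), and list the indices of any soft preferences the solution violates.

status = (x=123, y=9, w=179, h=40)
violated soft preferences: 18, 19

1. status.x = 123  [status.left = menu.right + 6]
2. status.y = 9  [menu.top = status.top]
3. status.w = 179  [main.right = status.right + 6]
4. status.h = 40  [modal.top = status.bottom + 6]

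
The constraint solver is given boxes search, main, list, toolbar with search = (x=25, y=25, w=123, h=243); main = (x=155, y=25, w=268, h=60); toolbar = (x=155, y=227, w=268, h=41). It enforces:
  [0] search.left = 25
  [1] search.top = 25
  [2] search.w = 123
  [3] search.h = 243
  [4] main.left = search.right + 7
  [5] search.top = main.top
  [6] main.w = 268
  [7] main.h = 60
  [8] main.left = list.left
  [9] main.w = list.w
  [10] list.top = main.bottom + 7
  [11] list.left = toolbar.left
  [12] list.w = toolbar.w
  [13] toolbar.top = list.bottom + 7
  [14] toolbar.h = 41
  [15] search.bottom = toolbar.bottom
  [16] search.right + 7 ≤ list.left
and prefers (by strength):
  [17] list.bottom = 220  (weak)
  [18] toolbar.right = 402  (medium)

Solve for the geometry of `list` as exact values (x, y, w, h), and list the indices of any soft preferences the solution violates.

1. list.x = 155  [main.left = list.left]
2. list.w = 268  [main.w = list.w]
3. list.y = 92  [list.top = main.bottom + 7]
4. list.h = 128  [toolbar.top = list.bottom + 7]

list = (x=155, y=92, w=268, h=128)
violated soft preferences: 18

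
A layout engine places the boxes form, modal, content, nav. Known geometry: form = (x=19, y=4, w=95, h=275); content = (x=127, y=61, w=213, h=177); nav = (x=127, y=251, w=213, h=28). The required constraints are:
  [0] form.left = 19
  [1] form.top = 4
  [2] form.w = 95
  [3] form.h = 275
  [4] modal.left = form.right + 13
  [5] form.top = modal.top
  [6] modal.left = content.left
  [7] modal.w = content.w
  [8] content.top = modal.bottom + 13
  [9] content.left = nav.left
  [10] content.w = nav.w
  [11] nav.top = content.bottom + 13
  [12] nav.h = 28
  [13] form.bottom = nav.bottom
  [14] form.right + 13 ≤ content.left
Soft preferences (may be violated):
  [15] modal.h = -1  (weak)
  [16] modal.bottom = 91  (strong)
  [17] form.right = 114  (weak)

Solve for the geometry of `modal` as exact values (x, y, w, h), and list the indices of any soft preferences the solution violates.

1. modal.x = 127  [modal.left = form.right + 13]
2. modal.y = 4  [form.top = modal.top]
3. modal.w = 213  [modal.w = content.w]
4. modal.h = 44  [content.top = modal.bottom + 13]

modal = (x=127, y=4, w=213, h=44)
violated soft preferences: 15, 16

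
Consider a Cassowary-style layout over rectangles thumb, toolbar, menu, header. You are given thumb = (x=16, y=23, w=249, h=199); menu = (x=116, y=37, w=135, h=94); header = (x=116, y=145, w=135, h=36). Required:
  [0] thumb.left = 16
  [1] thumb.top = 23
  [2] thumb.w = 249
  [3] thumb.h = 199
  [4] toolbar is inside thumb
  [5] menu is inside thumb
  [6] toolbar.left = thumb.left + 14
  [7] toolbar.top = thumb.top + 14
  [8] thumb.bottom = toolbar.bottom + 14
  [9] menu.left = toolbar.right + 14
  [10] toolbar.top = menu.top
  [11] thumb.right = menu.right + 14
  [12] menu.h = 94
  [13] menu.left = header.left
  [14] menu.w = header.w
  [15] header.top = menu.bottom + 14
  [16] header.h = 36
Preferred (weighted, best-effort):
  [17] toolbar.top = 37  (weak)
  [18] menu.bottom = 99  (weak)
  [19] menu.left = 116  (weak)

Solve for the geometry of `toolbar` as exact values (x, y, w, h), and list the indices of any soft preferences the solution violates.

toolbar = (x=30, y=37, w=72, h=171)
violated soft preferences: 18

1. toolbar.x = 30  [toolbar.left = thumb.left + 14]
2. toolbar.y = 37  [toolbar.top = thumb.top + 14]
3. toolbar.h = 171  [thumb.bottom = toolbar.bottom + 14]
4. toolbar.w = 72  [menu.left = toolbar.right + 14]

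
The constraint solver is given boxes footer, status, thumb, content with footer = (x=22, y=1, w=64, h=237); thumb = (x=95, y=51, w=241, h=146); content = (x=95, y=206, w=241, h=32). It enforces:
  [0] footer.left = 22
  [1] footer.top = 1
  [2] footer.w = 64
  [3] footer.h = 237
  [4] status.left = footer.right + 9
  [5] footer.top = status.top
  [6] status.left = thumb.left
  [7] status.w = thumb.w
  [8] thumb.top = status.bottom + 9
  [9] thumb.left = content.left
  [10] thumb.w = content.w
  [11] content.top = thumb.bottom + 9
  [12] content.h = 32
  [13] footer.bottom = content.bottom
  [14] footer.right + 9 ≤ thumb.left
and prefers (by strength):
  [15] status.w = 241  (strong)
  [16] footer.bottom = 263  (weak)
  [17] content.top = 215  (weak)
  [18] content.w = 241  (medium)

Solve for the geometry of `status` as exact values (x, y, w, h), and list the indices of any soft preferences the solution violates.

status = (x=95, y=1, w=241, h=41)
violated soft preferences: 16, 17

1. status.x = 95  [status.left = footer.right + 9]
2. status.y = 1  [footer.top = status.top]
3. status.w = 241  [status.w = thumb.w]
4. status.h = 41  [thumb.top = status.bottom + 9]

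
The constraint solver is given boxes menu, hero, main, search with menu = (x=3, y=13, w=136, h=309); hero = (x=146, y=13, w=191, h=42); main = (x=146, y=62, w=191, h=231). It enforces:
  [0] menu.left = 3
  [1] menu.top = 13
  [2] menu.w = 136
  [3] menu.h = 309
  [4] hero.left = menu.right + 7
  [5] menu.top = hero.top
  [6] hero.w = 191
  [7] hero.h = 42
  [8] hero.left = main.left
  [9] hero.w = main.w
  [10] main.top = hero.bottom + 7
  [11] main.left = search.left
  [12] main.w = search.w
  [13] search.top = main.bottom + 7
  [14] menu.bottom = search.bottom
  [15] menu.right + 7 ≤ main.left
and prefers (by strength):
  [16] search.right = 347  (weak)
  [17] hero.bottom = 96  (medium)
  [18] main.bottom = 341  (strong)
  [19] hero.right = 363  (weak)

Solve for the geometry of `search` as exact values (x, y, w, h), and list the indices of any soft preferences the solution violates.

1. search.x = 146  [main.left = search.left]
2. search.w = 191  [main.w = search.w]
3. search.y = 300  [search.top = main.bottom + 7]
4. search.h = 22  [menu.bottom = search.bottom]

search = (x=146, y=300, w=191, h=22)
violated soft preferences: 16, 17, 18, 19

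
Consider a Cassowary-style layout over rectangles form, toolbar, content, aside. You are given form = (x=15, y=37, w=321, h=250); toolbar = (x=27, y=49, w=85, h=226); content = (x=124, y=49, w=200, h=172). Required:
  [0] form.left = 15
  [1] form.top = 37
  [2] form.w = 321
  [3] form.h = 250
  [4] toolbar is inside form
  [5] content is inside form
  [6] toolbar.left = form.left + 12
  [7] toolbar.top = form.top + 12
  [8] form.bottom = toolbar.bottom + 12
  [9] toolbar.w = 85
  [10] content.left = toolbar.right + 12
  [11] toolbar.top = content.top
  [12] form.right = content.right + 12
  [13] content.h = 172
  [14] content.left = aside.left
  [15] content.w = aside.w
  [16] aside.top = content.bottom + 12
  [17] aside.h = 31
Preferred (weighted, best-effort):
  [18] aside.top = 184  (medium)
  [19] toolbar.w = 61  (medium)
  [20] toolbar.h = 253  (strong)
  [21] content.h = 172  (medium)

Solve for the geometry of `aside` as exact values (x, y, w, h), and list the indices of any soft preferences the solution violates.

1. aside.x = 124  [content.left = aside.left]
2. aside.w = 200  [content.w = aside.w]
3. aside.y = 233  [aside.top = content.bottom + 12]
4. aside.h = 31  [aside.h = 31]

aside = (x=124, y=233, w=200, h=31)
violated soft preferences: 18, 19, 20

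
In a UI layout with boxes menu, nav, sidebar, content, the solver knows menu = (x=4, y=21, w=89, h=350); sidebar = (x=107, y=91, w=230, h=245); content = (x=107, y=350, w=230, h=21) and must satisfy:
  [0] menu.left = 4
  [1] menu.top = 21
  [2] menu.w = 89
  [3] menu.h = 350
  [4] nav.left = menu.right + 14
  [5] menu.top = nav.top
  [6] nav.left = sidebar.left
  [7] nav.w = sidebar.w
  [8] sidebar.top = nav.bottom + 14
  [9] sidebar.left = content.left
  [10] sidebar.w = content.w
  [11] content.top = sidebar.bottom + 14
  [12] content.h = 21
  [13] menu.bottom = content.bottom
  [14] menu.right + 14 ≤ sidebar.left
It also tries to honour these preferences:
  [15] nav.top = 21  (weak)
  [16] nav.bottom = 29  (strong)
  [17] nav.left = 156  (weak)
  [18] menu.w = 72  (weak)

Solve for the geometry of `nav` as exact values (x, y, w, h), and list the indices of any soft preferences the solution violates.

1. nav.x = 107  [nav.left = menu.right + 14]
2. nav.y = 21  [menu.top = nav.top]
3. nav.w = 230  [nav.w = sidebar.w]
4. nav.h = 56  [sidebar.top = nav.bottom + 14]

nav = (x=107, y=21, w=230, h=56)
violated soft preferences: 16, 17, 18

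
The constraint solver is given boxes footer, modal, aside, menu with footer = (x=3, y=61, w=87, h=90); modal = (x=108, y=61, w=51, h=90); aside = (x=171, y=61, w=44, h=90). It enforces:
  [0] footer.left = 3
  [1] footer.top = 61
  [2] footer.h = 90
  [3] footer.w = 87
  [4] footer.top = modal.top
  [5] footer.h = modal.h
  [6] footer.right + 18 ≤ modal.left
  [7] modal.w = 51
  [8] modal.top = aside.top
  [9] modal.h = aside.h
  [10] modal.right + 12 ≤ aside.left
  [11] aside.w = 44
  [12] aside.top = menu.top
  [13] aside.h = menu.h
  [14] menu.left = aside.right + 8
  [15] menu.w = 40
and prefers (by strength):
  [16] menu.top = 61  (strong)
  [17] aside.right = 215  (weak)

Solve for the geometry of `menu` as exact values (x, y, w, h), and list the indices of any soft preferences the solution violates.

1. menu.y = 61  [aside.top = menu.top]
2. menu.h = 90  [aside.h = menu.h]
3. menu.x = 223  [menu.left = aside.right + 8]
4. menu.w = 40  [menu.w = 40]

menu = (x=223, y=61, w=40, h=90)
violated soft preferences: none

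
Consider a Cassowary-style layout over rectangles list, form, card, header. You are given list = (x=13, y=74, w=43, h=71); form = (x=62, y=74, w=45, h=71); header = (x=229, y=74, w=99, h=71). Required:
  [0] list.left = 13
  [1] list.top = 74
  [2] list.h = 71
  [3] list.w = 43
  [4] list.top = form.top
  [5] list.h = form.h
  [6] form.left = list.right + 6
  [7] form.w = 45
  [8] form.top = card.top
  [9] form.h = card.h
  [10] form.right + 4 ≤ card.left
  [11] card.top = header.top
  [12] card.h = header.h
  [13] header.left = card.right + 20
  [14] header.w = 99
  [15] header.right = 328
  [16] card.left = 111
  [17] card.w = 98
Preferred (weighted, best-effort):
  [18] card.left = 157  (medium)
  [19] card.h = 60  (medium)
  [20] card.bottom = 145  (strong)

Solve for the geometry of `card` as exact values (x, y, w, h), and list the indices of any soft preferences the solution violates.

card = (x=111, y=74, w=98, h=71)
violated soft preferences: 18, 19

1. card.y = 74  [form.top = card.top]
2. card.h = 71  [form.h = card.h]
3. card.x = 111  [card.left = 111]
4. card.w = 98  [card.w = 98]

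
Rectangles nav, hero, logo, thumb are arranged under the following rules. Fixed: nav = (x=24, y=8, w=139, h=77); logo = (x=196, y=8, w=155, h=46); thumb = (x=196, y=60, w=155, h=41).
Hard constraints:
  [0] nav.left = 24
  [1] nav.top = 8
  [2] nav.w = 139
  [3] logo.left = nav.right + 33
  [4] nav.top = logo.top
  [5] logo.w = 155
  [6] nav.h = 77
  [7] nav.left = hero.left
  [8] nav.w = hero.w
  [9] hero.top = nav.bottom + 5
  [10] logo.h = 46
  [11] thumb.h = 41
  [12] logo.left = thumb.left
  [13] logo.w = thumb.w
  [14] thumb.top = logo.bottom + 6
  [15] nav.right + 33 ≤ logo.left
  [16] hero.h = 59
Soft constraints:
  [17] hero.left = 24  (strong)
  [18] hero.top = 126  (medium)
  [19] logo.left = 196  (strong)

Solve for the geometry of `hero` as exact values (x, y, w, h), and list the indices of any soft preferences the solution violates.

1. hero.x = 24  [nav.left = hero.left]
2. hero.w = 139  [nav.w = hero.w]
3. hero.y = 90  [hero.top = nav.bottom + 5]
4. hero.h = 59  [hero.h = 59]

hero = (x=24, y=90, w=139, h=59)
violated soft preferences: 18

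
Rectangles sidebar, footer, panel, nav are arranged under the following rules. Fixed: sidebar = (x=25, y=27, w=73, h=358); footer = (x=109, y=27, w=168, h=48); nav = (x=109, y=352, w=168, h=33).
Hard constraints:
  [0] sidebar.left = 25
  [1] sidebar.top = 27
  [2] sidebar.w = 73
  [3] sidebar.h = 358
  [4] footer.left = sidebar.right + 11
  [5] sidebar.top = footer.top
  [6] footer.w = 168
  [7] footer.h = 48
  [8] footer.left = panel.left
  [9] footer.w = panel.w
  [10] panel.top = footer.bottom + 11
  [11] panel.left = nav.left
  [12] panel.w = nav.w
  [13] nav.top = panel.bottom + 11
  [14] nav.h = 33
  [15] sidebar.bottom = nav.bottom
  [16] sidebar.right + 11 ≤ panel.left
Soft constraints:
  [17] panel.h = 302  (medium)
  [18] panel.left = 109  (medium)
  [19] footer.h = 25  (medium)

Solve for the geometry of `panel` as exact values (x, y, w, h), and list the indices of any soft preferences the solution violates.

panel = (x=109, y=86, w=168, h=255)
violated soft preferences: 17, 19

1. panel.x = 109  [footer.left = panel.left]
2. panel.w = 168  [footer.w = panel.w]
3. panel.y = 86  [panel.top = footer.bottom + 11]
4. panel.h = 255  [nav.top = panel.bottom + 11]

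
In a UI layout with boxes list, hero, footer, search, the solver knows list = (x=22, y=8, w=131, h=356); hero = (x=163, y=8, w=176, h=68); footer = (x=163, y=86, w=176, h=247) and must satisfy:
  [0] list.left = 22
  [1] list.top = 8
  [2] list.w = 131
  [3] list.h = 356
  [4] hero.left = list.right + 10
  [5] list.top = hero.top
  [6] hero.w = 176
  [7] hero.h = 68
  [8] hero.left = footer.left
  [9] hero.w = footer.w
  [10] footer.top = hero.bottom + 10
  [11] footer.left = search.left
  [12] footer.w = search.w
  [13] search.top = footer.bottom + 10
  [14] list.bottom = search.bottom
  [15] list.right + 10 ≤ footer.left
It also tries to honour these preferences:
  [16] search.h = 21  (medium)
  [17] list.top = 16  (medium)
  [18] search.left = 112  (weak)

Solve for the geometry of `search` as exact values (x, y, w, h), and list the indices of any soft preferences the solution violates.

search = (x=163, y=343, w=176, h=21)
violated soft preferences: 17, 18

1. search.x = 163  [footer.left = search.left]
2. search.w = 176  [footer.w = search.w]
3. search.y = 343  [search.top = footer.bottom + 10]
4. search.h = 21  [list.bottom = search.bottom]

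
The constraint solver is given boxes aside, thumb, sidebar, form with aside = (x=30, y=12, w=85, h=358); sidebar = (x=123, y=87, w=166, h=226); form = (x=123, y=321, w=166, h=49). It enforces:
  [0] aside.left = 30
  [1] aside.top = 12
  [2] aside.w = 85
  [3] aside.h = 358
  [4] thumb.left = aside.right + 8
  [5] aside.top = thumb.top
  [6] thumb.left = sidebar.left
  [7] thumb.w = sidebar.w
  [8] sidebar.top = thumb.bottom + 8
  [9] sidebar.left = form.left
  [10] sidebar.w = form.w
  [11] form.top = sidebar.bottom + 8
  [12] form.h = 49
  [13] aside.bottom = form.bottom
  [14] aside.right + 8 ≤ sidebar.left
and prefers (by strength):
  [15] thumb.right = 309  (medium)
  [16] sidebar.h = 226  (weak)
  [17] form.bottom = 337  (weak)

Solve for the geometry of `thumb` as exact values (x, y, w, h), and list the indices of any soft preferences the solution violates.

thumb = (x=123, y=12, w=166, h=67)
violated soft preferences: 15, 17

1. thumb.x = 123  [thumb.left = aside.right + 8]
2. thumb.y = 12  [aside.top = thumb.top]
3. thumb.w = 166  [thumb.w = sidebar.w]
4. thumb.h = 67  [sidebar.top = thumb.bottom + 8]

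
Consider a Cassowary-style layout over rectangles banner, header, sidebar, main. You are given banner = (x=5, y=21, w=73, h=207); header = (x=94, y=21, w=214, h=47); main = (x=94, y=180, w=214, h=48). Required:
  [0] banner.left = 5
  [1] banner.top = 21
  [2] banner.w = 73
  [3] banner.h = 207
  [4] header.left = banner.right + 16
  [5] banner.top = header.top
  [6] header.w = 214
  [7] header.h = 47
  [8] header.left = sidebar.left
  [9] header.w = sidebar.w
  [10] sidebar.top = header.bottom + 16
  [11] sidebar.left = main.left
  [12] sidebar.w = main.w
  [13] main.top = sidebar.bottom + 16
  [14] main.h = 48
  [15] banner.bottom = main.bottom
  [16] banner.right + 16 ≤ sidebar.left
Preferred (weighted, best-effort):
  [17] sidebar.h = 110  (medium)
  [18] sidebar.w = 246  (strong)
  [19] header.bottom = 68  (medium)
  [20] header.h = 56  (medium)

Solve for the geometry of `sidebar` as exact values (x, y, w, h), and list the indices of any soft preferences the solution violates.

sidebar = (x=94, y=84, w=214, h=80)
violated soft preferences: 17, 18, 20

1. sidebar.x = 94  [header.left = sidebar.left]
2. sidebar.w = 214  [header.w = sidebar.w]
3. sidebar.y = 84  [sidebar.top = header.bottom + 16]
4. sidebar.h = 80  [main.top = sidebar.bottom + 16]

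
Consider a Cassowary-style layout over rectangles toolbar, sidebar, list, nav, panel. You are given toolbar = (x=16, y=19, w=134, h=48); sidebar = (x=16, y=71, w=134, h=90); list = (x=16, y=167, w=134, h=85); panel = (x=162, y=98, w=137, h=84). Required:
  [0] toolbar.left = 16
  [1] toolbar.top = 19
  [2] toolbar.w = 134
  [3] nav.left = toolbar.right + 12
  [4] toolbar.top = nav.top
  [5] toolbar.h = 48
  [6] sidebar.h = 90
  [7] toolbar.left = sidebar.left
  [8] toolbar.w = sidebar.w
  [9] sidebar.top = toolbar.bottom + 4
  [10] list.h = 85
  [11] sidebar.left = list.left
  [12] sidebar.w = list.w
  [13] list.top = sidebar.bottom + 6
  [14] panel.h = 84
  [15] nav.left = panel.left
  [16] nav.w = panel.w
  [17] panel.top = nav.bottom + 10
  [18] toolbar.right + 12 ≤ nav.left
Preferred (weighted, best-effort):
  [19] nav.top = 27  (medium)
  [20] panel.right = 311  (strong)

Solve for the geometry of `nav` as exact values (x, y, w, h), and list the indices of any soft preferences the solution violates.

1. nav.x = 162  [nav.left = toolbar.right + 12]
2. nav.y = 19  [toolbar.top = nav.top]
3. nav.w = 137  [nav.w = panel.w]
4. nav.h = 69  [panel.top = nav.bottom + 10]

nav = (x=162, y=19, w=137, h=69)
violated soft preferences: 19, 20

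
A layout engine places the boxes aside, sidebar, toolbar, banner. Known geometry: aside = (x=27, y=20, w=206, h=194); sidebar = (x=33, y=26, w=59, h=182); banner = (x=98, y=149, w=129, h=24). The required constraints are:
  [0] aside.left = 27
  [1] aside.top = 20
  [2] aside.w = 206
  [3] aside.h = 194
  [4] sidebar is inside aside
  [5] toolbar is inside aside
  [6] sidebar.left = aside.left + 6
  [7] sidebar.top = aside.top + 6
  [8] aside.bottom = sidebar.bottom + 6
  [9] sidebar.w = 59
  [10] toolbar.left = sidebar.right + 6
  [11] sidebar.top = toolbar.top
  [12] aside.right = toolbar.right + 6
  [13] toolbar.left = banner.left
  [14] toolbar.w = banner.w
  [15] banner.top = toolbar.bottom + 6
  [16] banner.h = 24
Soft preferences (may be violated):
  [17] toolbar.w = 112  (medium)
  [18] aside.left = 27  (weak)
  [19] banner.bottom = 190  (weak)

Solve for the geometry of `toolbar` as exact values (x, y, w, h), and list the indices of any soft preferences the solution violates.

toolbar = (x=98, y=26, w=129, h=117)
violated soft preferences: 17, 19

1. toolbar.x = 98  [toolbar.left = sidebar.right + 6]
2. toolbar.y = 26  [sidebar.top = toolbar.top]
3. toolbar.w = 129  [aside.right = toolbar.right + 6]
4. toolbar.h = 117  [banner.top = toolbar.bottom + 6]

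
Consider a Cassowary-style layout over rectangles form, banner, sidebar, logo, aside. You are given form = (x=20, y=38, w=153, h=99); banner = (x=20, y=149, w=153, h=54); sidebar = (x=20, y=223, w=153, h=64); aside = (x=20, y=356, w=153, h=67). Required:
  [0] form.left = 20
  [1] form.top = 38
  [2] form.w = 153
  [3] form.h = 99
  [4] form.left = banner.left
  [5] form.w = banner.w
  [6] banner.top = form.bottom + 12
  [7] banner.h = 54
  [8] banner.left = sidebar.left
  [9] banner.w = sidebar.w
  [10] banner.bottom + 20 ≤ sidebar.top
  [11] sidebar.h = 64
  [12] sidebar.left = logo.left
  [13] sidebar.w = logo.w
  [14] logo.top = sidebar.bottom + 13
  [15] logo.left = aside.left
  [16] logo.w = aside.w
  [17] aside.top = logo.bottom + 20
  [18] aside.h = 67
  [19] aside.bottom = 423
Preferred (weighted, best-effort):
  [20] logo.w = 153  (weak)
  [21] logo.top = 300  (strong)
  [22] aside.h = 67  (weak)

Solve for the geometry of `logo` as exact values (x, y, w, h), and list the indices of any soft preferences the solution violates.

logo = (x=20, y=300, w=153, h=36)
violated soft preferences: none

1. logo.x = 20  [sidebar.left = logo.left]
2. logo.w = 153  [sidebar.w = logo.w]
3. logo.y = 300  [logo.top = sidebar.bottom + 13]
4. logo.h = 36  [aside.top = logo.bottom + 20]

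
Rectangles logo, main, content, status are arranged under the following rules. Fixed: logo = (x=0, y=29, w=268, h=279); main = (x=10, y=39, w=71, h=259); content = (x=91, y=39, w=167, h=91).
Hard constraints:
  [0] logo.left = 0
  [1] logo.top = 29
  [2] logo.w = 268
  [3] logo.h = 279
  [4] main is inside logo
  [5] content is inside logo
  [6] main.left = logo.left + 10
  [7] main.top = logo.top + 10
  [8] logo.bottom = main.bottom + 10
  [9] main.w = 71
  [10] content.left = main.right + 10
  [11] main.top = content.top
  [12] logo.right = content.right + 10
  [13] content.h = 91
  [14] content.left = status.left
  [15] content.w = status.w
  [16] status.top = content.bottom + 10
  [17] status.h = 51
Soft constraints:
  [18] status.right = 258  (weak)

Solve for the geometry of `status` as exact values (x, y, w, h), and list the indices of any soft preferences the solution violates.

1. status.x = 91  [content.left = status.left]
2. status.w = 167  [content.w = status.w]
3. status.y = 140  [status.top = content.bottom + 10]
4. status.h = 51  [status.h = 51]

status = (x=91, y=140, w=167, h=51)
violated soft preferences: none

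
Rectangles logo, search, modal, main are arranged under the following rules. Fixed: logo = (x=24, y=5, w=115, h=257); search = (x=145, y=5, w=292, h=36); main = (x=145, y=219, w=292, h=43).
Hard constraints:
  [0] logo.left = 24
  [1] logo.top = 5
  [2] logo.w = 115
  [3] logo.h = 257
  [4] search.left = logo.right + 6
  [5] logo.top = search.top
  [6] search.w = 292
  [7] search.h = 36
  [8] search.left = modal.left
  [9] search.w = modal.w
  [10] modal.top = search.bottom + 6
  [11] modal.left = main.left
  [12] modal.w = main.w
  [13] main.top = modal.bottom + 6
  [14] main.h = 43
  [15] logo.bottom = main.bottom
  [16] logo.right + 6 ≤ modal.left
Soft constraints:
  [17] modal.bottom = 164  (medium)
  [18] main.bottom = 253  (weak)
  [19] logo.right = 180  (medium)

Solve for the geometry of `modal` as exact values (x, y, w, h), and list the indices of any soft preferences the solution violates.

modal = (x=145, y=47, w=292, h=166)
violated soft preferences: 17, 18, 19

1. modal.x = 145  [search.left = modal.left]
2. modal.w = 292  [search.w = modal.w]
3. modal.y = 47  [modal.top = search.bottom + 6]
4. modal.h = 166  [main.top = modal.bottom + 6]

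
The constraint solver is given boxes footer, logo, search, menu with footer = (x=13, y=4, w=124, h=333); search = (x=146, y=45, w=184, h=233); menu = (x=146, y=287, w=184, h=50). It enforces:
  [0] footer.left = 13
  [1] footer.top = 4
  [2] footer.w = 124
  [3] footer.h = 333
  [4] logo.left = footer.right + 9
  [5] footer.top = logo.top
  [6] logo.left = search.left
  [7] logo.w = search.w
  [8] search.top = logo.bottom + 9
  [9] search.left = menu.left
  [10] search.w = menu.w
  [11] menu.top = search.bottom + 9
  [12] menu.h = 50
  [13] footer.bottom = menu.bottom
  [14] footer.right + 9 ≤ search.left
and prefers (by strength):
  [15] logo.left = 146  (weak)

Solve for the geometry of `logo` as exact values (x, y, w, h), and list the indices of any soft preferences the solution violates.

1. logo.x = 146  [logo.left = footer.right + 9]
2. logo.y = 4  [footer.top = logo.top]
3. logo.w = 184  [logo.w = search.w]
4. logo.h = 32  [search.top = logo.bottom + 9]

logo = (x=146, y=4, w=184, h=32)
violated soft preferences: none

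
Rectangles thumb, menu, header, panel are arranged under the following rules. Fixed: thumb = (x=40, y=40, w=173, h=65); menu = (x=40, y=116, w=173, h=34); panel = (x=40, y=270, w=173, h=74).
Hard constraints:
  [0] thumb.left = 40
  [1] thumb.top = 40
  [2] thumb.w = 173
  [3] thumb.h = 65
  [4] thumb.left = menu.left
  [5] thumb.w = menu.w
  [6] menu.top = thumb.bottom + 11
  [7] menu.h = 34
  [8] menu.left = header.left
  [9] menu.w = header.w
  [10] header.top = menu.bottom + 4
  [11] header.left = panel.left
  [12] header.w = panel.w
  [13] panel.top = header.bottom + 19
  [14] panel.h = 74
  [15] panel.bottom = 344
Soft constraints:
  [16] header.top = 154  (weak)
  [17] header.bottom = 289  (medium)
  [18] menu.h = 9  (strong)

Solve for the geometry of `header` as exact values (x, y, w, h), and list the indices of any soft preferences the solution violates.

1. header.x = 40  [menu.left = header.left]
2. header.w = 173  [menu.w = header.w]
3. header.y = 154  [header.top = menu.bottom + 4]
4. header.h = 97  [panel.top = header.bottom + 19]

header = (x=40, y=154, w=173, h=97)
violated soft preferences: 17, 18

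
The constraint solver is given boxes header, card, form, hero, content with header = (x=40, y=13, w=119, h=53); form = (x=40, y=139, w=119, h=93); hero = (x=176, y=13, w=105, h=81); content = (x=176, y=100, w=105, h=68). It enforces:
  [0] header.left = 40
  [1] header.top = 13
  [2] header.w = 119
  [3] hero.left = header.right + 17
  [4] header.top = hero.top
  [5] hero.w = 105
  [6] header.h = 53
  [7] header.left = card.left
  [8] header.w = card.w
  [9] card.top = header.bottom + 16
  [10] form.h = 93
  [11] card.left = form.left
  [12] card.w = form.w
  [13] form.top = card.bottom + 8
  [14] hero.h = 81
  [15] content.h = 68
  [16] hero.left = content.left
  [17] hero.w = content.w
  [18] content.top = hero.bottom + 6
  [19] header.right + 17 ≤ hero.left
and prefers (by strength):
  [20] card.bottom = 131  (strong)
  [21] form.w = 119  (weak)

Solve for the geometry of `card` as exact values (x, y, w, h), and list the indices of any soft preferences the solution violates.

card = (x=40, y=82, w=119, h=49)
violated soft preferences: none

1. card.x = 40  [header.left = card.left]
2. card.w = 119  [header.w = card.w]
3. card.y = 82  [card.top = header.bottom + 16]
4. card.h = 49  [form.top = card.bottom + 8]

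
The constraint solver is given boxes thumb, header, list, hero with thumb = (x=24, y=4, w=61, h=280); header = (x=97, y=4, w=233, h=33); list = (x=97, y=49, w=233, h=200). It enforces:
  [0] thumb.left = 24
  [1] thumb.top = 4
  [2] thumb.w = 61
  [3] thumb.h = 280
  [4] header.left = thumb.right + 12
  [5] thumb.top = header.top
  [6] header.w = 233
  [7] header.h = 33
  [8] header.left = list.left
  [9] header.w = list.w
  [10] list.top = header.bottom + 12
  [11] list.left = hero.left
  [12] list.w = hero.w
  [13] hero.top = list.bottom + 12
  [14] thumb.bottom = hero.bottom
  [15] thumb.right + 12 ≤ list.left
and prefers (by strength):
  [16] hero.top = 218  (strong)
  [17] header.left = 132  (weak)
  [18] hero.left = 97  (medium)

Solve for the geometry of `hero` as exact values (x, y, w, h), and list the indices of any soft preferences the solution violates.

1. hero.x = 97  [list.left = hero.left]
2. hero.w = 233  [list.w = hero.w]
3. hero.y = 261  [hero.top = list.bottom + 12]
4. hero.h = 23  [thumb.bottom = hero.bottom]

hero = (x=97, y=261, w=233, h=23)
violated soft preferences: 16, 17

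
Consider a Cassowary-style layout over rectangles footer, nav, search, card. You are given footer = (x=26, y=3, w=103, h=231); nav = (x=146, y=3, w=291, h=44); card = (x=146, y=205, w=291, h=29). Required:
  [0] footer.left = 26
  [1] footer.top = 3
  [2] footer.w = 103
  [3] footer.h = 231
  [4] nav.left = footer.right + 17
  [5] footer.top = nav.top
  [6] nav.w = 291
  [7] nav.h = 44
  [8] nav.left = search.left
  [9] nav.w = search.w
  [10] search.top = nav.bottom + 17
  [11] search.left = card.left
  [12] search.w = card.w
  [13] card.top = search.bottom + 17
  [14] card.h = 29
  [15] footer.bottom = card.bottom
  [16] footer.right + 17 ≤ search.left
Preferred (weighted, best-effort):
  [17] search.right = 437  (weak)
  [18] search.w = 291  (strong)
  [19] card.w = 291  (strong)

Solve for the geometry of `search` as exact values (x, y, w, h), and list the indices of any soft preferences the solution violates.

search = (x=146, y=64, w=291, h=124)
violated soft preferences: none

1. search.x = 146  [nav.left = search.left]
2. search.w = 291  [nav.w = search.w]
3. search.y = 64  [search.top = nav.bottom + 17]
4. search.h = 124  [card.top = search.bottom + 17]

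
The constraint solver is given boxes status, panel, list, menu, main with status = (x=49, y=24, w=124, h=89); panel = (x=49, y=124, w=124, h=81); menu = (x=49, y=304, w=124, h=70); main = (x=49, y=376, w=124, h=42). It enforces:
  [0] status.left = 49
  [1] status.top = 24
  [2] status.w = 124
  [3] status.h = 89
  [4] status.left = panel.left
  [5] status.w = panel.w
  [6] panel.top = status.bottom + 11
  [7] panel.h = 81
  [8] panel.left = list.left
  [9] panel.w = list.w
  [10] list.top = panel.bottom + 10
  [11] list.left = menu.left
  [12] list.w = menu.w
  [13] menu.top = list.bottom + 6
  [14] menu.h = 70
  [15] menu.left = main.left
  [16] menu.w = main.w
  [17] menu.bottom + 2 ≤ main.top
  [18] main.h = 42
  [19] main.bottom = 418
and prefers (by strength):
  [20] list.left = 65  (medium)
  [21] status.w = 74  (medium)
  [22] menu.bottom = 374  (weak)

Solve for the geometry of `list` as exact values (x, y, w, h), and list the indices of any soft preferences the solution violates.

list = (x=49, y=215, w=124, h=83)
violated soft preferences: 20, 21

1. list.x = 49  [panel.left = list.left]
2. list.w = 124  [panel.w = list.w]
3. list.y = 215  [list.top = panel.bottom + 10]
4. list.h = 83  [menu.top = list.bottom + 6]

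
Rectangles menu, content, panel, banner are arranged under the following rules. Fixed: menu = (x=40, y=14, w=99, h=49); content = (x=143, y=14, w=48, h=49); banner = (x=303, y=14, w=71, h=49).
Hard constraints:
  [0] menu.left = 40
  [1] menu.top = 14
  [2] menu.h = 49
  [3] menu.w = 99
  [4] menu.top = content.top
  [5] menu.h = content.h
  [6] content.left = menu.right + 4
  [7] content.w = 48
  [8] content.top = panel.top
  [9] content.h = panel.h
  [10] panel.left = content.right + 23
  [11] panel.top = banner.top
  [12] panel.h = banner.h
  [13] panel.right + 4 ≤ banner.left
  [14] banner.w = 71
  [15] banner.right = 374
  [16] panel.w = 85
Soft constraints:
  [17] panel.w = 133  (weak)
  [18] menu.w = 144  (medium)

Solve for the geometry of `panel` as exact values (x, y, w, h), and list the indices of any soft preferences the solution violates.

panel = (x=214, y=14, w=85, h=49)
violated soft preferences: 17, 18

1. panel.y = 14  [content.top = panel.top]
2. panel.h = 49  [content.h = panel.h]
3. panel.x = 214  [panel.left = content.right + 23]
4. panel.w = 85  [panel.w = 85]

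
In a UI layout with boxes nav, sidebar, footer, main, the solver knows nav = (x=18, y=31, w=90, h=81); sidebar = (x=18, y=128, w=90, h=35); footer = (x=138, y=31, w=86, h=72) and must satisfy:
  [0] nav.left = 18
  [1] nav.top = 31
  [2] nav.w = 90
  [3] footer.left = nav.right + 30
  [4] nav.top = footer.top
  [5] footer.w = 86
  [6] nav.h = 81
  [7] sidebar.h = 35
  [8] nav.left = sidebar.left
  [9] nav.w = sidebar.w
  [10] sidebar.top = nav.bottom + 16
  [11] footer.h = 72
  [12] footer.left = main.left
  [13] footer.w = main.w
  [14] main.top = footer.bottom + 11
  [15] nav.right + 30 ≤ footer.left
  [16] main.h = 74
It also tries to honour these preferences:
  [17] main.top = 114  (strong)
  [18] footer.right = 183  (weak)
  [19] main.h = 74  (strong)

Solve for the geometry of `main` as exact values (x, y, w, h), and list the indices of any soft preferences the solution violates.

main = (x=138, y=114, w=86, h=74)
violated soft preferences: 18

1. main.x = 138  [footer.left = main.left]
2. main.w = 86  [footer.w = main.w]
3. main.y = 114  [main.top = footer.bottom + 11]
4. main.h = 74  [main.h = 74]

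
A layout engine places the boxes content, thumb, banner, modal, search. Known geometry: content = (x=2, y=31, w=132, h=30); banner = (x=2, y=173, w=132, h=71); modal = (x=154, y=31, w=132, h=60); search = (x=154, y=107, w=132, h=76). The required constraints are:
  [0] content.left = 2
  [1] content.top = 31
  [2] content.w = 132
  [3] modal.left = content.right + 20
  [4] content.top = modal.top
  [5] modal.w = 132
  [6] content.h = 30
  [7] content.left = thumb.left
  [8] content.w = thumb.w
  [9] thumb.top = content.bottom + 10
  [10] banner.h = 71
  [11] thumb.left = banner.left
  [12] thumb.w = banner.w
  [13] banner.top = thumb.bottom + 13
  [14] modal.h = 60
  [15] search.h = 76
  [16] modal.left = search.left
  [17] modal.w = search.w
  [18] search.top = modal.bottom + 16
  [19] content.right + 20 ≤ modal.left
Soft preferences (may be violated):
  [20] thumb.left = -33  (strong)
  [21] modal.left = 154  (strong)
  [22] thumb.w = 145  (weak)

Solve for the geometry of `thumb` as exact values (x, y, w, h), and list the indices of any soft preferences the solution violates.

thumb = (x=2, y=71, w=132, h=89)
violated soft preferences: 20, 22

1. thumb.x = 2  [content.left = thumb.left]
2. thumb.w = 132  [content.w = thumb.w]
3. thumb.y = 71  [thumb.top = content.bottom + 10]
4. thumb.h = 89  [banner.top = thumb.bottom + 13]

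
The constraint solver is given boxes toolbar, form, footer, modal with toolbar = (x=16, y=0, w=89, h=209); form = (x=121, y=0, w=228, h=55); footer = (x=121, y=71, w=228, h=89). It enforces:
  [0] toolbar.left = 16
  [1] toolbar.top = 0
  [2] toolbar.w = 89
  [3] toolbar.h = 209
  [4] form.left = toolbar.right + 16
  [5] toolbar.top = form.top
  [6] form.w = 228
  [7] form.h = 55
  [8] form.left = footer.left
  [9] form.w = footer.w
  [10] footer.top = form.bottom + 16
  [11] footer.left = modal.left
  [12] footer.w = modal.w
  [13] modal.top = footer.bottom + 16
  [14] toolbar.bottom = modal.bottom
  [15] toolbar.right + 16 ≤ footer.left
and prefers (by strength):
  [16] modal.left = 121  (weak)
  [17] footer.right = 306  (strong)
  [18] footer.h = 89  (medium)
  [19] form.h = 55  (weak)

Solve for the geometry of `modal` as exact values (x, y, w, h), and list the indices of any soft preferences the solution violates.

modal = (x=121, y=176, w=228, h=33)
violated soft preferences: 17

1. modal.x = 121  [footer.left = modal.left]
2. modal.w = 228  [footer.w = modal.w]
3. modal.y = 176  [modal.top = footer.bottom + 16]
4. modal.h = 33  [toolbar.bottom = modal.bottom]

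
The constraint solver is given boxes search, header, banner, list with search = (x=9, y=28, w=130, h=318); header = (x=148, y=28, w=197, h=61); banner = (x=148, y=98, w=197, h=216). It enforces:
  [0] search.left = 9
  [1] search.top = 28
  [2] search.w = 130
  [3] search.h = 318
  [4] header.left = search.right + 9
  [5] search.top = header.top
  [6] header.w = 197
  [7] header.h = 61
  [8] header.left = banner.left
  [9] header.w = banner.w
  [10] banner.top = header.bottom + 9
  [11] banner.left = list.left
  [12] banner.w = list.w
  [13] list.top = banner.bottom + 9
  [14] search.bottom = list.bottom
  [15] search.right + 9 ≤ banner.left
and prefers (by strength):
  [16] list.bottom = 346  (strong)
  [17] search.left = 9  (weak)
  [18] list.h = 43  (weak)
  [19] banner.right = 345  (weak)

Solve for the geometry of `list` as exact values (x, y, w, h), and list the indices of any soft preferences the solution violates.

1. list.x = 148  [banner.left = list.left]
2. list.w = 197  [banner.w = list.w]
3. list.y = 323  [list.top = banner.bottom + 9]
4. list.h = 23  [search.bottom = list.bottom]

list = (x=148, y=323, w=197, h=23)
violated soft preferences: 18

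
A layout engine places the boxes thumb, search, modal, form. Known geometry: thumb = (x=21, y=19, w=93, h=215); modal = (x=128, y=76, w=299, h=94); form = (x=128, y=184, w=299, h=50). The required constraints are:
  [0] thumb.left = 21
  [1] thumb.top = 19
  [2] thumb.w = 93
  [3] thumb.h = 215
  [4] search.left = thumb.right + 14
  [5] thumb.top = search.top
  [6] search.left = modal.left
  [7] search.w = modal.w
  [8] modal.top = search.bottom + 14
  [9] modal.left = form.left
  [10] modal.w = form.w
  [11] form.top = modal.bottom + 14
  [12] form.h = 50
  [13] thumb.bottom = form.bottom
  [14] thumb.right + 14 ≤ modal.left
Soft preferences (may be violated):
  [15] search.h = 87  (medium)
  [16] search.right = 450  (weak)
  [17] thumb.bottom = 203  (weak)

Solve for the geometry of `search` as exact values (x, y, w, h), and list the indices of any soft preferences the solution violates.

search = (x=128, y=19, w=299, h=43)
violated soft preferences: 15, 16, 17

1. search.x = 128  [search.left = thumb.right + 14]
2. search.y = 19  [thumb.top = search.top]
3. search.w = 299  [search.w = modal.w]
4. search.h = 43  [modal.top = search.bottom + 14]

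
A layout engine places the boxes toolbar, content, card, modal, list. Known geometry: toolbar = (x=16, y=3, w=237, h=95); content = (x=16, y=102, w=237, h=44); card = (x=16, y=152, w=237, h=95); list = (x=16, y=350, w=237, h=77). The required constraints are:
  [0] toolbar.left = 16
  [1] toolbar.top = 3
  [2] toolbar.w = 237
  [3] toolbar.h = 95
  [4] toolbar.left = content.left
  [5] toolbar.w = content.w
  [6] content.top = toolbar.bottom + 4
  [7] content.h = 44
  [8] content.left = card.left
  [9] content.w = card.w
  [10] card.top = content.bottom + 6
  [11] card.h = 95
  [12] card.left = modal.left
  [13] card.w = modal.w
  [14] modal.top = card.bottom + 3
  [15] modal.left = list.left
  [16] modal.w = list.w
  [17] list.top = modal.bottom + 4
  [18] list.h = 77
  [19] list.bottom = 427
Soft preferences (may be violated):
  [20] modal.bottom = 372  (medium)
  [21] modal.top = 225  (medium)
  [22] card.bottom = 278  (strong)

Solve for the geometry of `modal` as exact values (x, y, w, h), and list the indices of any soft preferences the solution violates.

modal = (x=16, y=250, w=237, h=96)
violated soft preferences: 20, 21, 22

1. modal.x = 16  [card.left = modal.left]
2. modal.w = 237  [card.w = modal.w]
3. modal.y = 250  [modal.top = card.bottom + 3]
4. modal.h = 96  [list.top = modal.bottom + 4]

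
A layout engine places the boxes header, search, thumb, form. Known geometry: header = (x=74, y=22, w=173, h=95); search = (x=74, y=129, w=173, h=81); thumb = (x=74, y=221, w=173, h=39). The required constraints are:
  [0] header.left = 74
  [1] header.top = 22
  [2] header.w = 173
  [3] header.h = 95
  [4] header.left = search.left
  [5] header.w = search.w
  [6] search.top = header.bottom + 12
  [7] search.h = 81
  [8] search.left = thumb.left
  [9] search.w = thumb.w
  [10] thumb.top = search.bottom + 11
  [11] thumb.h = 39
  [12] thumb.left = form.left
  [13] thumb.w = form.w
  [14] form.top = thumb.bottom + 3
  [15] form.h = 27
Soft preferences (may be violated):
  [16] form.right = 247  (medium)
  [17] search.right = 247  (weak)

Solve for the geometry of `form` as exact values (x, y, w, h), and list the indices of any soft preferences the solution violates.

1. form.x = 74  [thumb.left = form.left]
2. form.w = 173  [thumb.w = form.w]
3. form.y = 263  [form.top = thumb.bottom + 3]
4. form.h = 27  [form.h = 27]

form = (x=74, y=263, w=173, h=27)
violated soft preferences: none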